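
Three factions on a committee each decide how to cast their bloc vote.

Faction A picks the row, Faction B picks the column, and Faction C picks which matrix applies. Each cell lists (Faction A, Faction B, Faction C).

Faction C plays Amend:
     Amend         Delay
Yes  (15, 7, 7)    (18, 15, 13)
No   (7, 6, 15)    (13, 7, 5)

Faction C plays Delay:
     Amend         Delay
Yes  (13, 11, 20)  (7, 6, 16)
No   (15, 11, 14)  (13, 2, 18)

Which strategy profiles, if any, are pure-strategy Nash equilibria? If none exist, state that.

Faction A against (Amend, Amend): payoffs 15, 7 → best response Yes.
Faction A against (Amend, Delay): payoffs 13, 15 → best response No.
Faction A against (Delay, Amend): payoffs 18, 13 → best response Yes.
Faction A against (Delay, Delay): payoffs 7, 13 → best response No.
Faction B against (Yes, Amend): payoffs 7, 15 → best response Delay.
Faction B against (Yes, Delay): payoffs 11, 6 → best response Amend.
Faction B against (No, Amend): payoffs 6, 7 → best response Delay.
Faction B against (No, Delay): payoffs 11, 2 → best response Amend.
Faction C against (Yes, Amend): payoffs 7, 20 → best response Delay.
Faction C against (Yes, Delay): payoffs 13, 16 → best response Delay.
Faction C against (No, Amend): payoffs 15, 14 → best response Amend.
Faction C against (No, Delay): payoffs 5, 18 → best response Delay.
No profile is a mutual best response for all players.

There is no pure-strategy Nash equilibrium.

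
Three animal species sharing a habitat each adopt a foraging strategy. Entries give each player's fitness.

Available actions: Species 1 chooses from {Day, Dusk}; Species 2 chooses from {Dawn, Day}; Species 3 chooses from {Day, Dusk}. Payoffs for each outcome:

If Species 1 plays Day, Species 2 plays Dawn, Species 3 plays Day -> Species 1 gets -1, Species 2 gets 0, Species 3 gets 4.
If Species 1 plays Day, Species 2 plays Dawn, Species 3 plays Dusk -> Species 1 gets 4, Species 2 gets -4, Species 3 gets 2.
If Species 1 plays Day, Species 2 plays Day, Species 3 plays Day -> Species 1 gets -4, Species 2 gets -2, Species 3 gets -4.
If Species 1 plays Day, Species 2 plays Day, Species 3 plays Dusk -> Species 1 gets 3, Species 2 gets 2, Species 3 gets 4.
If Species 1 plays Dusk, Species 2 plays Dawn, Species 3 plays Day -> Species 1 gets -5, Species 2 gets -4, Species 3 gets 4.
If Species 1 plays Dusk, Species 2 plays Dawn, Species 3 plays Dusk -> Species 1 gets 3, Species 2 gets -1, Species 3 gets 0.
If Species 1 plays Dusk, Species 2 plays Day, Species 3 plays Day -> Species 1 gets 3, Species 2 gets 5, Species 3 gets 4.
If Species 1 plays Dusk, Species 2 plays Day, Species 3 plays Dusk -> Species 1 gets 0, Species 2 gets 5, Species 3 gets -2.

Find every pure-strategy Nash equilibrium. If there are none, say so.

(Day, Dawn, Day): Species 1 gets -1, best alternative -5; Species 2 gets 0, best alternative -2; Species 3 gets 4, best alternative 2. No profitable deviation — NE.
(Day, Dawn, Dusk): Species 2 can switch to Day (-4 → 2). Not NE.
(Day, Day, Day): Species 1 can switch to Dusk (-4 → 3). Not NE.
(Day, Day, Dusk): Species 1 gets 3, best alternative 0; Species 2 gets 2, best alternative -4; Species 3 gets 4, best alternative -4. No profitable deviation — NE.
(Dusk, Dawn, Day): Species 1 can switch to Day (-5 → -1). Not NE.
(Dusk, Dawn, Dusk): Species 1 can switch to Day (3 → 4). Not NE.
(Dusk, Day, Day): Species 1 gets 3, best alternative -4; Species 2 gets 5, best alternative -4; Species 3 gets 4, best alternative -2. No profitable deviation — NE.
(Dusk, Day, Dusk): Species 1 can switch to Day (0 → 3). Not NE.

(Day, Dawn, Day), (Day, Day, Dusk), (Dusk, Day, Day)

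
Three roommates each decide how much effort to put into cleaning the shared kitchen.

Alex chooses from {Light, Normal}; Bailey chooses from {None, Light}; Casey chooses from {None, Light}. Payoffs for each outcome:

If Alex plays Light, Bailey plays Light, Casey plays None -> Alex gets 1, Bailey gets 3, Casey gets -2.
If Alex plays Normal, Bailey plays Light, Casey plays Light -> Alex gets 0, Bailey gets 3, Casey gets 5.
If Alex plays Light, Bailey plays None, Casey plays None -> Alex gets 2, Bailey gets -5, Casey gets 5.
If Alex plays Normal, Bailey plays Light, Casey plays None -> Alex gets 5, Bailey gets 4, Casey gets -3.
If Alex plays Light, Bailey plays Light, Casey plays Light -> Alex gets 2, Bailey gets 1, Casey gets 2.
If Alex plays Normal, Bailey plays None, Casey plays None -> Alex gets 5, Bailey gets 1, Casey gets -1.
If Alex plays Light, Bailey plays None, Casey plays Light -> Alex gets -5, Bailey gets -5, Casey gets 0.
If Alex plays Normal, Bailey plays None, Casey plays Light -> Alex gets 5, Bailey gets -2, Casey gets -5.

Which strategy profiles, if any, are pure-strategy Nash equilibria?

(Light, Light, Light)

(Light, None, None): Alex can switch to Normal (2 → 5). Not NE.
(Light, None, Light): Alex can switch to Normal (-5 → 5). Not NE.
(Light, Light, None): Alex can switch to Normal (1 → 5). Not NE.
(Light, Light, Light): Alex gets 2, best alternative 0; Bailey gets 1, best alternative -5; Casey gets 2, best alternative -2. No profitable deviation — NE.
(Normal, None, None): Bailey can switch to Light (1 → 4). Not NE.
(Normal, None, Light): Bailey can switch to Light (-2 → 3). Not NE.
(Normal, Light, None): Casey can switch to Light (-3 → 5). Not NE.
(Normal, Light, Light): Alex can switch to Light (0 → 2). Not NE.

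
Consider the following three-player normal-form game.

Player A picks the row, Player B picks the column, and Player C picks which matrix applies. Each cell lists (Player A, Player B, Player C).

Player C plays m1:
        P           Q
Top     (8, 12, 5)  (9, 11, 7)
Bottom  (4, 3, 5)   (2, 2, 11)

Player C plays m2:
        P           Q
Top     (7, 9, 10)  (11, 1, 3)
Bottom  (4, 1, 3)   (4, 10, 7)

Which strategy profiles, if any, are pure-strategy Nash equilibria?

For each player, find the best response to each opponent profile; mutual best responses are the pure NE.
Player A against (P, m1): payoffs 8, 4 → best response Top.
Player A against (P, m2): payoffs 7, 4 → best response Top.
Player A against (Q, m1): payoffs 9, 2 → best response Top.
Player A against (Q, m2): payoffs 11, 4 → best response Top.
Player B against (Top, m1): payoffs 12, 11 → best response P.
Player B against (Top, m2): payoffs 9, 1 → best response P.
Player B against (Bottom, m1): payoffs 3, 2 → best response P.
Player B against (Bottom, m2): payoffs 1, 10 → best response Q.
Player C against (Top, P): payoffs 5, 10 → best response m2.
Player C against (Top, Q): payoffs 7, 3 → best response m1.
Player C against (Bottom, P): payoffs 5, 3 → best response m1.
Player C against (Bottom, Q): payoffs 11, 7 → best response m1.
Mutual best responses: (Top, P, m2).

Pure NE: (Top, P, m2)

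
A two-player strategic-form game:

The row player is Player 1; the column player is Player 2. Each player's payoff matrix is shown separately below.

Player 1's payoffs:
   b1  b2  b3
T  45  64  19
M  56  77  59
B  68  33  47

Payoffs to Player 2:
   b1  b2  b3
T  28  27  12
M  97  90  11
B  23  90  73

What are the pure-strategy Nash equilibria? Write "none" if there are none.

none

Player 1 against b1: payoffs 45, 56, 68 → best response B.
Player 1 against b2: payoffs 64, 77, 33 → best response M.
Player 1 against b3: payoffs 19, 59, 47 → best response M.
Player 2 against T: payoffs 28, 27, 12 → best response b1.
Player 2 against M: payoffs 97, 90, 11 → best response b1.
Player 2 against B: payoffs 23, 90, 73 → best response b2.
No profile is a mutual best response for all players.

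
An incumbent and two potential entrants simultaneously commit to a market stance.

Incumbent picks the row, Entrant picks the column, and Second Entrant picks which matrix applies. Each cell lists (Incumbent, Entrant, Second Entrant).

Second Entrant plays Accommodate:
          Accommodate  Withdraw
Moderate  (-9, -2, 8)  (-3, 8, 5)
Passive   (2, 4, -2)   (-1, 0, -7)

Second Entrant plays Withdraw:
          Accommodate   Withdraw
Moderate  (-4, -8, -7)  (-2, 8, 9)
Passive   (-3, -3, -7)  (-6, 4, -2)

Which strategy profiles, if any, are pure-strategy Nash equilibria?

(Moderate, Withdraw, Withdraw), (Passive, Accommodate, Accommodate)

For each player, find the best response to each opponent profile; mutual best responses are the pure NE.
Incumbent against (Accommodate, Accommodate): payoffs -9, 2 → best response Passive.
Incumbent against (Accommodate, Withdraw): payoffs -4, -3 → best response Passive.
Incumbent against (Withdraw, Accommodate): payoffs -3, -1 → best response Passive.
Incumbent against (Withdraw, Withdraw): payoffs -2, -6 → best response Moderate.
Entrant against (Moderate, Accommodate): payoffs -2, 8 → best response Withdraw.
Entrant against (Moderate, Withdraw): payoffs -8, 8 → best response Withdraw.
Entrant against (Passive, Accommodate): payoffs 4, 0 → best response Accommodate.
Entrant against (Passive, Withdraw): payoffs -3, 4 → best response Withdraw.
Second Entrant against (Moderate, Accommodate): payoffs 8, -7 → best response Accommodate.
Second Entrant against (Moderate, Withdraw): payoffs 5, 9 → best response Withdraw.
Second Entrant against (Passive, Accommodate): payoffs -2, -7 → best response Accommodate.
Second Entrant against (Passive, Withdraw): payoffs -7, -2 → best response Withdraw.
Mutual best responses: (Moderate, Withdraw, Withdraw); (Passive, Accommodate, Accommodate).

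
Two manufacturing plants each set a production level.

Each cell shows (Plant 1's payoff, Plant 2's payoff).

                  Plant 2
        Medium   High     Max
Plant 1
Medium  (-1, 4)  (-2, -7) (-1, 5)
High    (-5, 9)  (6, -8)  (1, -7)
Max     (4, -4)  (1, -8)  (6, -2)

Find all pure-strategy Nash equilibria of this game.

(Max, Max)

Check each profile: it is a Nash equilibrium iff no player can strictly gain by switching unilaterally.
(Medium, Medium): Plant 1 can switch to Max (-1 → 4). Not NE.
(Medium, High): Plant 1 can switch to High (-2 → 6). Not NE.
(Medium, Max): Plant 1 can switch to High (-1 → 1). Not NE.
(High, Medium): Plant 1 can switch to Medium (-5 → -1). Not NE.
(High, High): Plant 2 can switch to Medium (-8 → 9). Not NE.
(High, Max): Plant 1 can switch to Max (1 → 6). Not NE.
(Max, Max): Plant 1 gets 6, best alternative 1; Plant 2 gets -2, best alternative -4. No profitable deviation — NE.
(The remaining 2 profiles each have a profitable deviation by the same check.)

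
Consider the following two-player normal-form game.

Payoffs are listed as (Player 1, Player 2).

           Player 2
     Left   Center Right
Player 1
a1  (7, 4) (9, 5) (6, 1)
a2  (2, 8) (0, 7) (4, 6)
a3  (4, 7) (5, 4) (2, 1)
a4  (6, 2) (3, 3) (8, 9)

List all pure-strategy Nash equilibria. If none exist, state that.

(a1, Left): Player 2 can switch to Center (4 → 5). Not NE.
(a1, Center): Player 1 gets 9, best alternative 5; Player 2 gets 5, best alternative 4. No profitable deviation — NE.
(a1, Right): Player 1 can switch to a4 (6 → 8). Not NE.
(a2, Left): Player 1 can switch to a1 (2 → 7). Not NE.
(a2, Center): Player 1 can switch to a1 (0 → 9). Not NE.
(a2, Right): Player 1 can switch to a1 (4 → 6). Not NE.
(a3, Left): Player 1 can switch to a1 (4 → 7). Not NE.
(a3, Center): Player 1 can switch to a1 (5 → 9). Not NE.
(a3, Right): Player 1 can switch to a1 (2 → 6). Not NE.
(a4, Right): Player 1 gets 8, best alternative 6; Player 2 gets 9, best alternative 3. No profitable deviation — NE.
(The remaining 2 profiles each have a profitable deviation by the same check.)

The pure Nash equilibria are (a1, Center); (a4, Right).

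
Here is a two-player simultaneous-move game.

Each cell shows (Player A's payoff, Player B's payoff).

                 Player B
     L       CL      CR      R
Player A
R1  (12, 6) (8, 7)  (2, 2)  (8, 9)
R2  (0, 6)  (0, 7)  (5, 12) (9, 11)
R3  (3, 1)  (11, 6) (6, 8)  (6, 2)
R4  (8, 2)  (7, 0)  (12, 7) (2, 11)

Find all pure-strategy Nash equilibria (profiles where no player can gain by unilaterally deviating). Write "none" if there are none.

This game has no pure Nash equilibrium.

For each strategy profile, look for a profitable unilateral deviation.
(R1, L): Player B can switch to CL (6 → 7). Not NE.
(R1, CL): Player A can switch to R3 (8 → 11). Not NE.
(R1, CR): Player A can switch to R2 (2 → 5). Not NE.
(R1, R): Player A can switch to R2 (8 → 9). Not NE.
(R2, L): Player A can switch to R1 (0 → 12). Not NE.
(R2, CL): Player A can switch to R1 (0 → 8). Not NE.
(R2, CR): Player A can switch to R3 (5 → 6). Not NE.
(R2, R): Player B can switch to CR (11 → 12). Not NE.
(R3, L): Player A can switch to R1 (3 → 12). Not NE.
(R3, CL): Player B can switch to CR (6 → 8). Not NE.
(R3, CR): Player A can switch to R4 (6 → 12). Not NE.
(R3, R): Player A can switch to R1 (6 → 8). Not NE.
(The remaining 4 profiles each have a profitable deviation by the same check.)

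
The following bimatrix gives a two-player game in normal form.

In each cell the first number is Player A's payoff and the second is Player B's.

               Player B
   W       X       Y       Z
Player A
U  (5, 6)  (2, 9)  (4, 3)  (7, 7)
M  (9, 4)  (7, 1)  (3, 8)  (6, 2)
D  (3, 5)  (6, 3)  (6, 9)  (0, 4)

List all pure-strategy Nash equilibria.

(U, W): Player A can switch to M (5 → 9). Not NE.
(U, X): Player A can switch to M (2 → 7). Not NE.
(U, Y): Player A can switch to D (4 → 6). Not NE.
(U, Z): Player B can switch to X (7 → 9). Not NE.
(M, W): Player B can switch to Y (4 → 8). Not NE.
(M, X): Player B can switch to W (1 → 4). Not NE.
(M, Y): Player A can switch to U (3 → 4). Not NE.
(M, Z): Player A can switch to U (6 → 7). Not NE.
(D, Y): Player A gets 6, best alternative 4; Player B gets 9, best alternative 5. No profitable deviation — NE.
(The remaining 3 profiles each have a profitable deviation by the same check.)

(D, Y)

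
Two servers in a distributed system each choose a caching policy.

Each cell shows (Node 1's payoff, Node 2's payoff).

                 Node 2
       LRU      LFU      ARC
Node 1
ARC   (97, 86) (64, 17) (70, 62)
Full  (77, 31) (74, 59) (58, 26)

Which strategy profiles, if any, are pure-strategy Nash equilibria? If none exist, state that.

For each strategy profile, look for a profitable unilateral deviation.
(ARC, LRU): Node 1 gets 97, best alternative 77; Node 2 gets 86, best alternative 62. No profitable deviation — NE.
(ARC, LFU): Node 1 can switch to Full (64 → 74). Not NE.
(ARC, ARC): Node 2 can switch to LRU (62 → 86). Not NE.
(Full, LRU): Node 1 can switch to ARC (77 → 97). Not NE.
(Full, LFU): Node 1 gets 74, best alternative 64; Node 2 gets 59, best alternative 31. No profitable deviation — NE.
(Full, ARC): Node 1 can switch to ARC (58 → 70). Not NE.

Pure-strategy Nash equilibria: (ARC, LRU); (Full, LFU)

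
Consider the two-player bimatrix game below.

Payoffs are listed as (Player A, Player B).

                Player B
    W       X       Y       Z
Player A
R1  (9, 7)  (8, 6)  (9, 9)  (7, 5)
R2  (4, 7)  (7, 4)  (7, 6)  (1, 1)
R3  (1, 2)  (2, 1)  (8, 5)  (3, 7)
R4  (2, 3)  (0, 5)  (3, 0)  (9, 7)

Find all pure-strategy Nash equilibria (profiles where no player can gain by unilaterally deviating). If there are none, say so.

Check each profile: it is a Nash equilibrium iff no player can strictly gain by switching unilaterally.
(R1, W): Player B can switch to Y (7 → 9). Not NE.
(R1, X): Player B can switch to W (6 → 7). Not NE.
(R1, Y): Player A gets 9, best alternative 8; Player B gets 9, best alternative 7. No profitable deviation — NE.
(R1, Z): Player A can switch to R4 (7 → 9). Not NE.
(R2, W): Player A can switch to R1 (4 → 9). Not NE.
(R2, X): Player A can switch to R1 (7 → 8). Not NE.
(R2, Y): Player A can switch to R1 (7 → 9). Not NE.
(R4, Z): Player A gets 9, best alternative 7; Player B gets 7, best alternative 5. No profitable deviation — NE.
(The remaining 8 profiles each have a profitable deviation by the same check.)

(R1, Y), (R4, Z)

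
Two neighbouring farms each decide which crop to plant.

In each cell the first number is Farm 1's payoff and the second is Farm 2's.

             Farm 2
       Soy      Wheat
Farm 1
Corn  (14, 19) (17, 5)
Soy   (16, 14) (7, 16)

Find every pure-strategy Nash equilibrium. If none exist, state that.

There is no pure-strategy Nash equilibrium.

Farm 1 against Soy: payoffs 14, 16 → best response Soy.
Farm 1 against Wheat: payoffs 17, 7 → best response Corn.
Farm 2 against Corn: payoffs 19, 5 → best response Soy.
Farm 2 against Soy: payoffs 14, 16 → best response Wheat.
No profile is a mutual best response for all players.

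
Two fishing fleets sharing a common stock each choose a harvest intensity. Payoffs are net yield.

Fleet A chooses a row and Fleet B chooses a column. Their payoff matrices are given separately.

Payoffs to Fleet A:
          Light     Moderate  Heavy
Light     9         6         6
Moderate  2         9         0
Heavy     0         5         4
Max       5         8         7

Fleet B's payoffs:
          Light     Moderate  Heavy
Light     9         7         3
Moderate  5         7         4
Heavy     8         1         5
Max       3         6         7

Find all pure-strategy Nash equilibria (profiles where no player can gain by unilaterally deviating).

Fleet A against Light: payoffs 9, 2, 0, 5 → best response Light.
Fleet A against Moderate: payoffs 6, 9, 5, 8 → best response Moderate.
Fleet A against Heavy: payoffs 6, 0, 4, 7 → best response Max.
Fleet B against Light: payoffs 9, 7, 3 → best response Light.
Fleet B against Moderate: payoffs 5, 7, 4 → best response Moderate.
Fleet B against Heavy: payoffs 8, 1, 5 → best response Light.
Fleet B against Max: payoffs 3, 6, 7 → best response Heavy.
Mutual best responses: (Light, Light); (Moderate, Moderate); (Max, Heavy).

(Light, Light) and (Moderate, Moderate) and (Max, Heavy)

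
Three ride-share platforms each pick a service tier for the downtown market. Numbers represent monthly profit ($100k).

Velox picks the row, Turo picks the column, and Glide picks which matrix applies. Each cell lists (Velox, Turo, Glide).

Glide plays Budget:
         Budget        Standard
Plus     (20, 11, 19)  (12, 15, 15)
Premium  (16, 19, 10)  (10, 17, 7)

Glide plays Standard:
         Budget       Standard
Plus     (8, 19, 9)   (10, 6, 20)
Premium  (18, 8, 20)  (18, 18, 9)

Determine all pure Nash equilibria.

(Plus, Budget, Budget): Turo can switch to Standard (11 → 15). Not NE.
(Plus, Budget, Standard): Velox can switch to Premium (8 → 18). Not NE.
(Plus, Standard, Budget): Glide can switch to Standard (15 → 20). Not NE.
(Plus, Standard, Standard): Velox can switch to Premium (10 → 18). Not NE.
(Premium, Budget, Budget): Velox can switch to Plus (16 → 20). Not NE.
(Premium, Budget, Standard): Turo can switch to Standard (8 → 18). Not NE.
(Premium, Standard, Budget): Velox can switch to Plus (10 → 12). Not NE.
(Premium, Standard, Standard): Velox gets 18, best alternative 10; Turo gets 18, best alternative 8; Glide gets 9, best alternative 7. No profitable deviation — NE.

The unique pure-strategy Nash equilibrium is (Premium, Standard, Standard).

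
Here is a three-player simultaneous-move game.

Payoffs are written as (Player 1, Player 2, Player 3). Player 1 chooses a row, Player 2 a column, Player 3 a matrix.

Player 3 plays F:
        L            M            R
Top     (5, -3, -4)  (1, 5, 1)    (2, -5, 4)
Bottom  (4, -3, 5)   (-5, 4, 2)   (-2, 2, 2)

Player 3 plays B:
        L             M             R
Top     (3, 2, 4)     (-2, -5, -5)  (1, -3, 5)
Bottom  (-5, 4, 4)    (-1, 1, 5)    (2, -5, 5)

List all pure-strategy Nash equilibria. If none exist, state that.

The pure Nash equilibria are (Top, L, B), (Top, M, F).

Check each profile: it is a Nash equilibrium iff no player can strictly gain by switching unilaterally.
(Top, L, F): Player 2 can switch to M (-3 → 5). Not NE.
(Top, L, B): Player 1 gets 3, best alternative -5; Player 2 gets 2, best alternative -3; Player 3 gets 4, best alternative -4. No profitable deviation — NE.
(Top, M, F): Player 1 gets 1, best alternative -5; Player 2 gets 5, best alternative -3; Player 3 gets 1, best alternative -5. No profitable deviation — NE.
(Top, M, B): Player 1 can switch to Bottom (-2 → -1). Not NE.
(Top, R, F): Player 2 can switch to L (-5 → -3). Not NE.
(Top, R, B): Player 1 can switch to Bottom (1 → 2). Not NE.
(Bottom, L, F): Player 1 can switch to Top (4 → 5). Not NE.
(Bottom, L, B): Player 1 can switch to Top (-5 → 3). Not NE.
(Bottom, M, F): Player 1 can switch to Top (-5 → 1). Not NE.
(Bottom, M, B): Player 2 can switch to L (1 → 4). Not NE.
(The remaining 2 profiles each have a profitable deviation by the same check.)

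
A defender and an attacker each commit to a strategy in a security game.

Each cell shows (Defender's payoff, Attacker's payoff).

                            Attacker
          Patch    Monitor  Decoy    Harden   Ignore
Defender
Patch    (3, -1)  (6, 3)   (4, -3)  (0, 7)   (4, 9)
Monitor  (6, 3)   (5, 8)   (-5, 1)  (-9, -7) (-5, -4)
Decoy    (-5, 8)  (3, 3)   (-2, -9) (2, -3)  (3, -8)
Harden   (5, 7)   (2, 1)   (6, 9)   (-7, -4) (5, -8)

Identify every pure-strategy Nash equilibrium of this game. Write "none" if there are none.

(Harden, Decoy)

(Patch, Patch): Defender can switch to Monitor (3 → 6). Not NE.
(Patch, Monitor): Attacker can switch to Harden (3 → 7). Not NE.
(Patch, Decoy): Defender can switch to Harden (4 → 6). Not NE.
(Patch, Harden): Defender can switch to Decoy (0 → 2). Not NE.
(Patch, Ignore): Defender can switch to Harden (4 → 5). Not NE.
(Monitor, Patch): Attacker can switch to Monitor (3 → 8). Not NE.
(Harden, Decoy): Defender gets 6, best alternative 4; Attacker gets 9, best alternative 7. No profitable deviation — NE.
(The remaining 13 profiles each have a profitable deviation by the same check.)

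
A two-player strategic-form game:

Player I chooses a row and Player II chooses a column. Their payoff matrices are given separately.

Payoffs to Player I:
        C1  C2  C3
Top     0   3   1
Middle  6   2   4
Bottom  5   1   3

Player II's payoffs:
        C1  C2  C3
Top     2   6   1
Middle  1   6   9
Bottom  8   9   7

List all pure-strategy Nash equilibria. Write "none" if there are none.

The pure Nash equilibria are (Top, C2); (Middle, C3).

Mark each player's best response to every combination of opponents' strategies; a profile where every player is best-responding is a pure Nash equilibrium.
Player I against C1: payoffs 0, 6, 5 → best response Middle.
Player I against C2: payoffs 3, 2, 1 → best response Top.
Player I against C3: payoffs 1, 4, 3 → best response Middle.
Player II against Top: payoffs 2, 6, 1 → best response C2.
Player II against Middle: payoffs 1, 6, 9 → best response C3.
Player II against Bottom: payoffs 8, 9, 7 → best response C2.
Mutual best responses: (Top, C2); (Middle, C3).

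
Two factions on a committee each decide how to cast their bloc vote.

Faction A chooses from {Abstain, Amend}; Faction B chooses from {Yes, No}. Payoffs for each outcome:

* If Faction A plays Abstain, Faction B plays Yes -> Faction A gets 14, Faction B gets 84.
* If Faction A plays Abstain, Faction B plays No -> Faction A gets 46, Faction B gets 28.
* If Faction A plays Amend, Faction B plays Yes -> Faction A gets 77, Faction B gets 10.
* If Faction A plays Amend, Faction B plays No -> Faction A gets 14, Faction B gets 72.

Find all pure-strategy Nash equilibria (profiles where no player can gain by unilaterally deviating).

This game has no pure Nash equilibrium.

For each player, find the best response to each opponent profile; mutual best responses are the pure NE.
Faction A against Yes: payoffs 14, 77 → best response Amend.
Faction A against No: payoffs 46, 14 → best response Abstain.
Faction B against Abstain: payoffs 84, 28 → best response Yes.
Faction B against Amend: payoffs 10, 72 → best response No.
No profile is a mutual best response for all players.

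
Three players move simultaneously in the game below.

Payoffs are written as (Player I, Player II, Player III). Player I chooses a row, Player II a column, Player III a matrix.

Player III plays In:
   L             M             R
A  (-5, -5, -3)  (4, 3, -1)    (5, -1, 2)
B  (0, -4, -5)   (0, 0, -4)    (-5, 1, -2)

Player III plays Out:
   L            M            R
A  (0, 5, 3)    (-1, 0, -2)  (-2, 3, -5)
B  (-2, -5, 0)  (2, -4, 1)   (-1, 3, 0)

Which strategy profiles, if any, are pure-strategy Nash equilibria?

(A, L, In): Player I can switch to B (-5 → 0). Not NE.
(A, L, Out): Player I gets 0, best alternative -2; Player II gets 5, best alternative 3; Player III gets 3, best alternative -3. No profitable deviation — NE.
(A, M, In): Player I gets 4, best alternative 0; Player II gets 3, best alternative -1; Player III gets -1, best alternative -2. No profitable deviation — NE.
(A, M, Out): Player I can switch to B (-1 → 2). Not NE.
(A, R, In): Player II can switch to M (-1 → 3). Not NE.
(A, R, Out): Player I can switch to B (-2 → -1). Not NE.
(B, L, In): Player II can switch to M (-4 → 0). Not NE.
(B, L, Out): Player I can switch to A (-2 → 0). Not NE.
(B, R, Out): Player I gets -1, best alternative -2; Player II gets 3, best alternative -4; Player III gets 0, best alternative -2. No profitable deviation — NE.
(The remaining 3 profiles each have a profitable deviation by the same check.)

(A, L, Out), (A, M, In), (B, R, Out)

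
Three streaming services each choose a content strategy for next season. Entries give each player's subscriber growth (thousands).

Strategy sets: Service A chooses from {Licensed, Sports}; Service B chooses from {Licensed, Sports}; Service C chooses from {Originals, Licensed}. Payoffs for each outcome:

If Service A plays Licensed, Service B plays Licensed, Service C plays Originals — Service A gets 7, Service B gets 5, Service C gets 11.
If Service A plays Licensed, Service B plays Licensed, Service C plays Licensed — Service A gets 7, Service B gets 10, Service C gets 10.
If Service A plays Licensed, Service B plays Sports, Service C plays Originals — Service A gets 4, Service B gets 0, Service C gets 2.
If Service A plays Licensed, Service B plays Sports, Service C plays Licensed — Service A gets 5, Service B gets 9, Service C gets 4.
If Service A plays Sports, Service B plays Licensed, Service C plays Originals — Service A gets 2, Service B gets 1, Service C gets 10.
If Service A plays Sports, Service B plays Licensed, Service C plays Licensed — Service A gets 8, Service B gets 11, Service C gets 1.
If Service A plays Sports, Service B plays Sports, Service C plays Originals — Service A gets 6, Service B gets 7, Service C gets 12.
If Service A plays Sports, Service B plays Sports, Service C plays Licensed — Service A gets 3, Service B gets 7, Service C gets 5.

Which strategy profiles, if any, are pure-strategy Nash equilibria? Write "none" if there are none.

Mark each player's best response to every combination of opponents' strategies; a profile where every player is best-responding is a pure Nash equilibrium.
Service A against (Licensed, Originals): payoffs 7, 2 → best response Licensed.
Service A against (Licensed, Licensed): payoffs 7, 8 → best response Sports.
Service A against (Sports, Originals): payoffs 4, 6 → best response Sports.
Service A against (Sports, Licensed): payoffs 5, 3 → best response Licensed.
Service B against (Licensed, Originals): payoffs 5, 0 → best response Licensed.
Service B against (Licensed, Licensed): payoffs 10, 9 → best response Licensed.
Service B against (Sports, Originals): payoffs 1, 7 → best response Sports.
Service B against (Sports, Licensed): payoffs 11, 7 → best response Licensed.
Service C against (Licensed, Licensed): payoffs 11, 10 → best response Originals.
Service C against (Licensed, Sports): payoffs 2, 4 → best response Licensed.
Service C against (Sports, Licensed): payoffs 10, 1 → best response Originals.
Service C against (Sports, Sports): payoffs 12, 5 → best response Originals.
Mutual best responses: (Licensed, Licensed, Originals); (Sports, Sports, Originals).

(Licensed, Licensed, Originals) and (Sports, Sports, Originals)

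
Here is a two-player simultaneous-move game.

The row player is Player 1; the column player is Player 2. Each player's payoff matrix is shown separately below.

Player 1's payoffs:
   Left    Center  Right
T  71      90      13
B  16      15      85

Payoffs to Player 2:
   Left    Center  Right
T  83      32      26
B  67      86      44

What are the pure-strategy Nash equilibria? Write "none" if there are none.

Pure NE: (T, Left)

(T, Left): Player 1 gets 71, best alternative 16; Player 2 gets 83, best alternative 32. No profitable deviation — NE.
(T, Center): Player 2 can switch to Left (32 → 83). Not NE.
(T, Right): Player 1 can switch to B (13 → 85). Not NE.
(B, Left): Player 1 can switch to T (16 → 71). Not NE.
(B, Center): Player 1 can switch to T (15 → 90). Not NE.
(B, Right): Player 2 can switch to Left (44 → 67). Not NE.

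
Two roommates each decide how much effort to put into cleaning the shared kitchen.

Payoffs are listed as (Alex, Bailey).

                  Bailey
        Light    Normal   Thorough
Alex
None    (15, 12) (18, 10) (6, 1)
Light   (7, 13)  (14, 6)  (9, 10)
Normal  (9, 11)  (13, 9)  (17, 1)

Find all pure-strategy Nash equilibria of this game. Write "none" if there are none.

Pure NE: (None, Light)

Alex against Light: payoffs 15, 7, 9 → best response None.
Alex against Normal: payoffs 18, 14, 13 → best response None.
Alex against Thorough: payoffs 6, 9, 17 → best response Normal.
Bailey against None: payoffs 12, 10, 1 → best response Light.
Bailey against Light: payoffs 13, 6, 10 → best response Light.
Bailey against Normal: payoffs 11, 9, 1 → best response Light.
Mutual best responses: (None, Light).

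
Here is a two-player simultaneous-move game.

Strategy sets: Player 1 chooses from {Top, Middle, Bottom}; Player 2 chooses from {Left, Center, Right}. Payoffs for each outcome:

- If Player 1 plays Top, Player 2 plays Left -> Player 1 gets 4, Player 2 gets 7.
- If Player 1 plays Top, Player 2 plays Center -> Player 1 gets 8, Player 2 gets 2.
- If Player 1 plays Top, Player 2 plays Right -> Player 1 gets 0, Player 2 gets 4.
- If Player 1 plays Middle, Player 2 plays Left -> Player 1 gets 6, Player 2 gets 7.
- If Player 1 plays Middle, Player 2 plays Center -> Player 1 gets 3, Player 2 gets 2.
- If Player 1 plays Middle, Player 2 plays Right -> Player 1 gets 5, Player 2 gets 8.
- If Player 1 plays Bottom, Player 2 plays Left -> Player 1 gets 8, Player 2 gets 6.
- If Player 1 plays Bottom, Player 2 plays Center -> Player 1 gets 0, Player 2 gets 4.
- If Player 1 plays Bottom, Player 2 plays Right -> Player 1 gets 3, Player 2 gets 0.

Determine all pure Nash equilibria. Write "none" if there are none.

Pure-strategy Nash equilibria: (Middle, Right); (Bottom, Left)

Player 1 against Left: payoffs 4, 6, 8 → best response Bottom.
Player 1 against Center: payoffs 8, 3, 0 → best response Top.
Player 1 against Right: payoffs 0, 5, 3 → best response Middle.
Player 2 against Top: payoffs 7, 2, 4 → best response Left.
Player 2 against Middle: payoffs 7, 2, 8 → best response Right.
Player 2 against Bottom: payoffs 6, 4, 0 → best response Left.
Mutual best responses: (Middle, Right); (Bottom, Left).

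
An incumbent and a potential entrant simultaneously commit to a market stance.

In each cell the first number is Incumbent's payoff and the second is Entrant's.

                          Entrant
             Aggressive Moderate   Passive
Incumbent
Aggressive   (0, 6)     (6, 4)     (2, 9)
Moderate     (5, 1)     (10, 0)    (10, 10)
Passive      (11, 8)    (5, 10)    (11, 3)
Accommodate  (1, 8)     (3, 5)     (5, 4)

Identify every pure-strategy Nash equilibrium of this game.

Incumbent against Aggressive: payoffs 0, 5, 11, 1 → best response Passive.
Incumbent against Moderate: payoffs 6, 10, 5, 3 → best response Moderate.
Incumbent against Passive: payoffs 2, 10, 11, 5 → best response Passive.
Entrant against Aggressive: payoffs 6, 4, 9 → best response Passive.
Entrant against Moderate: payoffs 1, 0, 10 → best response Passive.
Entrant against Passive: payoffs 8, 10, 3 → best response Moderate.
Entrant against Accommodate: payoffs 8, 5, 4 → best response Aggressive.
No profile is a mutual best response for all players.

There is no pure-strategy Nash equilibrium.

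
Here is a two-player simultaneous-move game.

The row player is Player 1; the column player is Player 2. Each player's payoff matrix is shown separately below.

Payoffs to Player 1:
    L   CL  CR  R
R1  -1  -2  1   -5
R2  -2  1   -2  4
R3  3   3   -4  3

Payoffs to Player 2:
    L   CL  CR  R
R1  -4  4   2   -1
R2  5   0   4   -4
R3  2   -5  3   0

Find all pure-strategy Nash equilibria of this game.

For each strategy profile, look for a profitable unilateral deviation.
(R1, L): Player 1 can switch to R3 (-1 → 3). Not NE.
(R1, CL): Player 1 can switch to R2 (-2 → 1). Not NE.
(R1, CR): Player 2 can switch to CL (2 → 4). Not NE.
(R1, R): Player 1 can switch to R2 (-5 → 4). Not NE.
(R2, L): Player 1 can switch to R1 (-2 → -1). Not NE.
(R2, CL): Player 1 can switch to R3 (1 → 3). Not NE.
(R2, CR): Player 1 can switch to R1 (-2 → 1). Not NE.
(R2, R): Player 2 can switch to L (-4 → 5). Not NE.
(The remaining 4 profiles each have a profitable deviation by the same check.)

There is no pure-strategy Nash equilibrium.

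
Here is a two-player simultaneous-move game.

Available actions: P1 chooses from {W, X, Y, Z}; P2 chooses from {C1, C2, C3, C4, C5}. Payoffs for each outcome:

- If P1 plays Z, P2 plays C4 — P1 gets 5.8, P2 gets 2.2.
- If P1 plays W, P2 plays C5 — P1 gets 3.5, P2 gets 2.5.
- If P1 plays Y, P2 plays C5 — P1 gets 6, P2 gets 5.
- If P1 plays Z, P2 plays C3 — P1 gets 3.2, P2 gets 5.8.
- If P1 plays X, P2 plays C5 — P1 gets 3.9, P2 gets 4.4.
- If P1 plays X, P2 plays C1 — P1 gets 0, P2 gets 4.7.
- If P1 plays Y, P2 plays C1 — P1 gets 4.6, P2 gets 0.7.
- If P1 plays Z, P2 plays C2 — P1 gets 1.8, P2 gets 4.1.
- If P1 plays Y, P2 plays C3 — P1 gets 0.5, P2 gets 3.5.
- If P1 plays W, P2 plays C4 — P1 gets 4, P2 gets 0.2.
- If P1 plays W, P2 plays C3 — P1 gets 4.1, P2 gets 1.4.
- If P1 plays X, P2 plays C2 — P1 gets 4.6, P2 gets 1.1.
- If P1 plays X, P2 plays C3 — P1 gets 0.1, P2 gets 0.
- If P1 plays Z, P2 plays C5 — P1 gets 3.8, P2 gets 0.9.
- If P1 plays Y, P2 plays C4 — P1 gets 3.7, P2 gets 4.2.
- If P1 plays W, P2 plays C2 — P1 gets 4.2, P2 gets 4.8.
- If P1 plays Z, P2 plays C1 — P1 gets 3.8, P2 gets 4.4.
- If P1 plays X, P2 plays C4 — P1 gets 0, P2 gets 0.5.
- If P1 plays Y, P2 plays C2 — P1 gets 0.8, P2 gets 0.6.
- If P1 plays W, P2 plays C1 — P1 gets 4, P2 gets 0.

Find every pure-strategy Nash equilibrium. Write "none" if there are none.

(Y, C5)

For each player, find the best response to each opponent profile; mutual best responses are the pure NE.
P1 against C1: payoffs 4, 0, 4.6, 3.8 → best response Y.
P1 against C2: payoffs 4.2, 4.6, 0.8, 1.8 → best response X.
P1 against C3: payoffs 4.1, 0.1, 0.5, 3.2 → best response W.
P1 against C4: payoffs 4, 0, 3.7, 5.8 → best response Z.
P1 against C5: payoffs 3.5, 3.9, 6, 3.8 → best response Y.
P2 against W: payoffs 0, 4.8, 1.4, 0.2, 2.5 → best response C2.
P2 against X: payoffs 4.7, 1.1, 0, 0.5, 4.4 → best response C1.
P2 against Y: payoffs 0.7, 0.6, 3.5, 4.2, 5 → best response C5.
P2 against Z: payoffs 4.4, 4.1, 5.8, 2.2, 0.9 → best response C3.
Mutual best responses: (Y, C5).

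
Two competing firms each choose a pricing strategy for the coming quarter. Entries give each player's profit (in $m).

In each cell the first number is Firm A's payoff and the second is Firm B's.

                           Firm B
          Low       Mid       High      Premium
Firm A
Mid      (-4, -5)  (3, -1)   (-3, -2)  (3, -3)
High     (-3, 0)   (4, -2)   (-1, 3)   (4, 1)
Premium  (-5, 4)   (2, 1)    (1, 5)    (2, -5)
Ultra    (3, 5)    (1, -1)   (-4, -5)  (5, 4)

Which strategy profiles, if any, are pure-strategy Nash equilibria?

Firm A against Low: payoffs -4, -3, -5, 3 → best response Ultra.
Firm A against Mid: payoffs 3, 4, 2, 1 → best response High.
Firm A against High: payoffs -3, -1, 1, -4 → best response Premium.
Firm A against Premium: payoffs 3, 4, 2, 5 → best response Ultra.
Firm B against Mid: payoffs -5, -1, -2, -3 → best response Mid.
Firm B against High: payoffs 0, -2, 3, 1 → best response High.
Firm B against Premium: payoffs 4, 1, 5, -5 → best response High.
Firm B against Ultra: payoffs 5, -1, -5, 4 → best response Low.
Mutual best responses: (Premium, High); (Ultra, Low).

Pure-strategy Nash equilibria: (Premium, High); (Ultra, Low)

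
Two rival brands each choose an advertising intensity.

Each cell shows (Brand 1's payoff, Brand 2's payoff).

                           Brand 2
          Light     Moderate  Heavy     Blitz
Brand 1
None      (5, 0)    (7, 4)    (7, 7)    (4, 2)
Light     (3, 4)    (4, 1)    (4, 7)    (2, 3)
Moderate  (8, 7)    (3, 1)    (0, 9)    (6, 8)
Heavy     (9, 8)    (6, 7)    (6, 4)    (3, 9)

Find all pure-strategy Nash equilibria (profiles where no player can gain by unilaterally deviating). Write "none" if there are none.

Brand 1 against Light: payoffs 5, 3, 8, 9 → best response Heavy.
Brand 1 against Moderate: payoffs 7, 4, 3, 6 → best response None.
Brand 1 against Heavy: payoffs 7, 4, 0, 6 → best response None.
Brand 1 against Blitz: payoffs 4, 2, 6, 3 → best response Moderate.
Brand 2 against None: payoffs 0, 4, 7, 2 → best response Heavy.
Brand 2 against Light: payoffs 4, 1, 7, 3 → best response Heavy.
Brand 2 against Moderate: payoffs 7, 1, 9, 8 → best response Heavy.
Brand 2 against Heavy: payoffs 8, 7, 4, 9 → best response Blitz.
Mutual best responses: (None, Heavy).

Pure NE: (None, Heavy)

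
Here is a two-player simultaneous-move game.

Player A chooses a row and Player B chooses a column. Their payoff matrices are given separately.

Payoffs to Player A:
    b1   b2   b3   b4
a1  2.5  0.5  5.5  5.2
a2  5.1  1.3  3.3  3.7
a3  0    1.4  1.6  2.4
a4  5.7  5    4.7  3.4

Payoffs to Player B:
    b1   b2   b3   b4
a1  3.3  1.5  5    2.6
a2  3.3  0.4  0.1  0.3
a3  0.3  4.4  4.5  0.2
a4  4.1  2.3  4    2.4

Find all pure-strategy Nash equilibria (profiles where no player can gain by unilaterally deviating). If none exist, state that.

(a1, b1): Player A can switch to a2 (2.5 → 5.1). Not NE.
(a1, b2): Player A can switch to a2 (0.5 → 1.3). Not NE.
(a1, b3): Player A gets 5.5, best alternative 4.7; Player B gets 5, best alternative 3.3. No profitable deviation — NE.
(a1, b4): Player B can switch to b1 (2.6 → 3.3). Not NE.
(a2, b1): Player A can switch to a4 (5.1 → 5.7). Not NE.
(a2, b2): Player A can switch to a3 (1.3 → 1.4). Not NE.
(a2, b3): Player A can switch to a1 (3.3 → 5.5). Not NE.
(a4, b1): Player A gets 5.7, best alternative 5.1; Player B gets 4.1, best alternative 4. No profitable deviation — NE.
(The remaining 8 profiles each have a profitable deviation by the same check.)

The pure Nash equilibria are (a1, b3); (a4, b1).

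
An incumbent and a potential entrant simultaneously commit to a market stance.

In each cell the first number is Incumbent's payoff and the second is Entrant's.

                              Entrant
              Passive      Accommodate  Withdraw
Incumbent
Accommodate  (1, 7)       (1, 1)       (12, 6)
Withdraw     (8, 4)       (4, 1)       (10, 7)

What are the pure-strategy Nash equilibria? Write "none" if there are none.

Mark each player's best response to every combination of opponents' strategies; a profile where every player is best-responding is a pure Nash equilibrium.
Incumbent against Passive: payoffs 1, 8 → best response Withdraw.
Incumbent against Accommodate: payoffs 1, 4 → best response Withdraw.
Incumbent against Withdraw: payoffs 12, 10 → best response Accommodate.
Entrant against Accommodate: payoffs 7, 1, 6 → best response Passive.
Entrant against Withdraw: payoffs 4, 1, 7 → best response Withdraw.
No profile is a mutual best response for all players.

This game has no pure Nash equilibrium.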